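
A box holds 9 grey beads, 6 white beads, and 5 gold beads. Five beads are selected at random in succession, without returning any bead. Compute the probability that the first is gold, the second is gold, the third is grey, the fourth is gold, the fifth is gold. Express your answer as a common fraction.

3/5168

Multiply the conditional probability of each draw in order, without replacement, so each draw removes one from its color and from the total.
P = (5/20) · (4/19) · (9/18) · (3/17) · (2/16) = 3/5168 ≈ 0.0006.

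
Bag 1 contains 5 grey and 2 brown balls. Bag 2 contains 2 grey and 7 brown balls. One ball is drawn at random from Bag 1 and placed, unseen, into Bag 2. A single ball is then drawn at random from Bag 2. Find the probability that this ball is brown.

Condition on how many of the transferred balls are brown (from Bag 1: 2 brown of 7; then Bag 2 has 10 total).
  0 brown: C(2,0)C(5,1)/C(7,1) = 5/7; then P = 7/10
  1 brown: C(2,1)C(5,0)/C(7,1) = 2/7; then P = 8/10
P(brown from Bag 2) = 51/70 ≈ 0.7286.

51/70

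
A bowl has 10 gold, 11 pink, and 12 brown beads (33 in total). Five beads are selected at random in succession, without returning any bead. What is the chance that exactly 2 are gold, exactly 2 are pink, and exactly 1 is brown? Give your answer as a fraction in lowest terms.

Unordered draws without replacement: count favorable combinations over C(33,5).
Favorable = C(10,2) · C(11,2) · C(12,1) = 29700; total = C(33,5) = 237336.
P = 29700/237336 = 225/1798 ≈ 0.1251.

225/1798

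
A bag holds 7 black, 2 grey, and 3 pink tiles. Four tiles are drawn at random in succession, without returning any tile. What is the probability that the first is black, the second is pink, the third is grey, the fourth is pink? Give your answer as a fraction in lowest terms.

Multiply the conditional probability of each draw in order, without replacement, so each draw removes one from its color and from the total.
P = (7/12) · (3/11) · (2/10) · (2/9) = 7/990 ≈ 0.0071.

7/990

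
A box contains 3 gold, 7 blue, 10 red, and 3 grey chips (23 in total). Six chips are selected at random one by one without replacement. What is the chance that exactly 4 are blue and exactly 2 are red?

75/4807

Unordered draws without replacement: count favorable combinations over C(23,6).
Favorable = C(3,0) · C(7,4) · C(10,2) · C(3,0) = 1575; total = C(23,6) = 100947.
P = 1575/100947 = 75/4807 ≈ 0.0156.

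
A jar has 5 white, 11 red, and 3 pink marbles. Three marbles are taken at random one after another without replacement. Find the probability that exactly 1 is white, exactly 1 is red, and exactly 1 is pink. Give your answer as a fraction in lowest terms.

55/323

Unordered draws without replacement: count favorable combinations over C(19,3).
Favorable = C(5,1) · C(11,1) · C(3,1) = 165; total = C(19,3) = 969.
P = 165/969 = 55/323 ≈ 0.1703.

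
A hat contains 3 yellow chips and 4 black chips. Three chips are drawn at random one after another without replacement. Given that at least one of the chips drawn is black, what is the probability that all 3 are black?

2/17

P(all 3 black) = C(4,3)/C(7,3) = 4/35; P(at least one black) = 1 − C(3,3)/C(7,3) = 34/35.
Since 'all 3 black' ⊆ 'at least one black', P(all 3 | at least one) = 4/35 / 34/35 = 2/17 ≈ 0.1176.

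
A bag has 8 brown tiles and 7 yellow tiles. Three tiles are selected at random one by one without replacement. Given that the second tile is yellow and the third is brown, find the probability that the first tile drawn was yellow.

P(first=yellow and the second tile is yellow and the third is brown) = (7/15)·(6/14)·(8/13) = 8/65.
P(E) = Σ over first color = 28/195 + 8/65 = 4/15.
By Bayes, P(first=yellow | E) = 8/65 / 4/15 = 6/13 ≈ 0.4615.

6/13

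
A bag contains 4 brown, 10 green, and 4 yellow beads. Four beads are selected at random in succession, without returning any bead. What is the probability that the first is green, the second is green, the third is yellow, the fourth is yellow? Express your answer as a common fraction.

1/68

Multiply the conditional probability of each draw in order, without replacement, so each draw removes one from its color and from the total.
P = (10/18) · (9/17) · (4/16) · (3/15) = 1/68 ≈ 0.0147.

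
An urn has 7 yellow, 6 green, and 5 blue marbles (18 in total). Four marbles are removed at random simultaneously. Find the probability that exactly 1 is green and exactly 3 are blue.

1/51

Unordered draws without replacement: count favorable combinations over C(18,4).
Favorable = C(7,0) · C(6,1) · C(5,3) = 60; total = C(18,4) = 3060.
P = 60/3060 = 1/51 ≈ 0.0196.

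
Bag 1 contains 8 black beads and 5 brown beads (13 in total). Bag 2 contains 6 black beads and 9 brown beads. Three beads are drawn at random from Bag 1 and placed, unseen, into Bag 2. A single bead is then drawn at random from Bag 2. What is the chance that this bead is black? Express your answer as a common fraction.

Condition on how many of the transferred beads are black (from Bag 1: 8 black of 13; then Bag 2 has 18 total).
  0 black: C(8,0)C(5,3)/C(13,3) = 5/143; then P = 6/18
  1 black: C(8,1)C(5,2)/C(13,3) = 40/143; then P = 7/18
  2 black: C(8,2)C(5,1)/C(13,3) = 70/143; then P = 8/18
  3 black: C(8,3)C(5,0)/C(13,3) = 28/143; then P = 9/18
P(black from Bag 2) = 17/39 ≈ 0.4359.

17/39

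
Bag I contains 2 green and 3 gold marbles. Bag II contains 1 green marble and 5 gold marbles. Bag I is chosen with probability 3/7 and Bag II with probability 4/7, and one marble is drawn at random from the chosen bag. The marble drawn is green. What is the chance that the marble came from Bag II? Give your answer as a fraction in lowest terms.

5/14

P(green | Bag I) = 2/5; P(green | Bag II) = 1/6.
P(green) = 3/7·2/5 + 4/7·1/6 = 4/15.
By Bayes' rule, P(Bag II | green) = 2/21 / 4/15 = 5/14 ≈ 0.3571.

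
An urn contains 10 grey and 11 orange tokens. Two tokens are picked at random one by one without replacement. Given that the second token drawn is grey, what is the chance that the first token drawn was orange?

P(first=orange and the second token drawn is grey) = (11/21)·(10/20) = 11/42.
P(the second token drawn is grey) = Σ over first color = 3/14 + 11/42 = 10/21.
By Bayes, P(first=orange | the second token drawn is grey) = 11/42 / 10/21 = 11/20 ≈ 0.5500.

11/20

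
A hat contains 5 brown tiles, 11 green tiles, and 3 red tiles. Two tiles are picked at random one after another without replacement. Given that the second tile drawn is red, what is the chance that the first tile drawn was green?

11/18

P(first=green and the second tile drawn is red) = (11/19)·(3/18) = 11/114.
P(the second tile drawn is red) = Σ over first color = 5/114 + 11/114 + 1/57 = 3/19.
By Bayes, P(first=green | the second tile drawn is red) = 11/114 / 3/19 = 11/18 ≈ 0.6111.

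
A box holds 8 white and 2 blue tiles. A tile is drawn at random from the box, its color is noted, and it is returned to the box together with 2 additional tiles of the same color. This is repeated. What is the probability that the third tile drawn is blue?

Sum over the four possibilities for the first two draws (blue/not-blue each), tracking how the blue count and total change by +2 per draw.
P(third is blue) = 1/5 ≈ 0.2000. (In a Pólya urn every draw has the same marginal probability 2/10.)

1/5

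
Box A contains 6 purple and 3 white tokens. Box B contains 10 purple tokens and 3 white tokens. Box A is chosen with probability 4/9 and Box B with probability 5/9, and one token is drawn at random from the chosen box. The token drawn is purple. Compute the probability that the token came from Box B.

75/127

P(purple | Box A) = 2/3; P(purple | Box B) = 10/13.
P(purple) = 4/9·2/3 + 5/9·10/13 = 254/351.
By Bayes' rule, P(Box B | purple) = 50/117 / 254/351 = 75/127 ≈ 0.5906.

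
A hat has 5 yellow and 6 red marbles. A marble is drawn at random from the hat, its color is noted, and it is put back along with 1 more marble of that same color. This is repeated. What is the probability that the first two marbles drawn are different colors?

5/11

Either red then yellow, or yellow then red; after the first draw the total is 12.
P = (6/11)·(5/12) + (5/11)·(6/12) = 5/11 ≈ 0.4545.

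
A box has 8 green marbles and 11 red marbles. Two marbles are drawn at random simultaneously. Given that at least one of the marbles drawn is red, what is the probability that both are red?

5/13

P(both red) = C(11,2)/C(19,2) = 55/171; P(at least one red) = 1 − C(8,2)/C(19,2) = 143/171.
Since 'both red' ⊆ 'at least one red', P(both | at least one) = 55/171 / 143/171 = 5/13 ≈ 0.3846.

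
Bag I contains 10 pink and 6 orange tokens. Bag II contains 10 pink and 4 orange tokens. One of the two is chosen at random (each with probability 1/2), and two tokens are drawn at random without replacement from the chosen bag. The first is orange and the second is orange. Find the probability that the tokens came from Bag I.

91/139

P(E | Bag I) = 1/8; P(E | Bag II) = 6/91.
P(E) = 1/2·1/8 + 1/2·6/91 = 139/1456.
By Bayes' rule, P(Bag I | E) = 1/16 / 139/1456 = 91/139 ≈ 0.6547.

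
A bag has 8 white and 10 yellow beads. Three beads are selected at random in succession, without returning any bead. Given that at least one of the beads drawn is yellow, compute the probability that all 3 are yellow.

P(all 3 yellow) = C(10,3)/C(18,3) = 5/34; P(at least one yellow) = 1 − C(8,3)/C(18,3) = 95/102.
Since 'all 3 yellow' ⊆ 'at least one yellow', P(all 3 | at least one) = 5/34 / 95/102 = 3/19 ≈ 0.1579.

3/19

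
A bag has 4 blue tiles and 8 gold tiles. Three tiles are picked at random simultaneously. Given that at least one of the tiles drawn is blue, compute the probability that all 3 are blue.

1/41

P(all 3 blue) = C(4,3)/C(12,3) = 1/55; P(at least one blue) = 1 − C(8,3)/C(12,3) = 41/55.
Since 'all 3 blue' ⊆ 'at least one blue', P(all 3 | at least one) = 1/55 / 41/55 = 1/41 ≈ 0.0244.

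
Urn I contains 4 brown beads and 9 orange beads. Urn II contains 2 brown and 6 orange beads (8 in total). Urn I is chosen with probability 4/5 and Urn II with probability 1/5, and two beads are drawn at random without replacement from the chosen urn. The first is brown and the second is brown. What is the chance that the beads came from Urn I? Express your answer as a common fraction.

P(E | Urn I) = 1/13; P(E | Urn II) = 1/28.
P(E) = 4/5·1/13 + 1/5·1/28 = 25/364.
By Bayes' rule, P(Urn I | E) = 4/65 / 25/364 = 112/125 ≈ 0.8960.

112/125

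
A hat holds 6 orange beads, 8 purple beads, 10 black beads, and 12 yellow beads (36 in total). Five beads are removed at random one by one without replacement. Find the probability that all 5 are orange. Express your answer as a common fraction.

1/62832

Unordered draws without replacement: count favorable combinations over C(36,5).
Favorable = C(6,5) · C(8,0) · C(10,0) · C(12,0) = 6; total = C(36,5) = 376992.
P = 6/376992 = 1/62832 ≈ 0.0000.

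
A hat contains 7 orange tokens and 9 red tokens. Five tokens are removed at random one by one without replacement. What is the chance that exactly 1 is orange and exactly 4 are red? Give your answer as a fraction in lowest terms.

21/104

Unordered draws without replacement: count favorable combinations over C(16,5).
Favorable = C(7,1) · C(9,4) = 882; total = C(16,5) = 4368.
P = 882/4368 = 21/104 ≈ 0.2019.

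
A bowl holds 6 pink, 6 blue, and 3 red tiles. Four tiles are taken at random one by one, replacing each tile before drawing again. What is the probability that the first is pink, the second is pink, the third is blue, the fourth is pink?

Multiply the conditional probability of each draw in order, with replacement (the composition resets each draw).
P = (6/15) · (6/15) · (6/15) · (6/15) = 16/625 ≈ 0.0256.

16/625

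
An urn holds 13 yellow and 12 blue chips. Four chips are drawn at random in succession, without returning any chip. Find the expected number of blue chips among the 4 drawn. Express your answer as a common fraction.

48/25

By linearity of expectation, E[X] = Σ P(draw i is blue); by symmetry each draw (even without replacement) has P(blue) = 12/25.
E[X] = 4 · 12/25 = 48/25 ≈ 1.9200.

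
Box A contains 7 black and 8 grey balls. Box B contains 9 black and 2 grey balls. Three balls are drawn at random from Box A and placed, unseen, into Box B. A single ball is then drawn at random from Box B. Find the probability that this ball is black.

Condition on how many of the transferred balls are black (from Box A: 7 black of 15; then Box B has 14 total).
  0 black: C(7,0)C(8,3)/C(15,3) = 8/65; then P = 9/14
  1 black: C(7,1)C(8,2)/C(15,3) = 28/65; then P = 10/14
  2 black: C(7,2)C(8,1)/C(15,3) = 24/65; then P = 11/14
  3 black: C(7,3)C(8,0)/C(15,3) = 1/13; then P = 12/14
P(black from Box B) = 26/35 ≈ 0.7429.

26/35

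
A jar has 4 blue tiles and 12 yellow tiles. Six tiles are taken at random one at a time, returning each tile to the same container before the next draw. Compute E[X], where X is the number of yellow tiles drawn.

9/2

By linearity of expectation, E[X] = Σ P(draw i is yellow); each independent draw has P(yellow) = 12/16.
E[X] = 6 · 12/16 = 9/2 ≈ 4.5000.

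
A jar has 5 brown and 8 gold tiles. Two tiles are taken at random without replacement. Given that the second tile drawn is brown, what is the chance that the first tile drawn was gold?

P(first=gold and the second tile drawn is brown) = (8/13)·(5/12) = 10/39.
P(the second tile drawn is brown) = Σ over first color = 5/39 + 10/39 = 5/13.
By Bayes, P(first=gold | the second tile drawn is brown) = 10/39 / 5/13 = 2/3 ≈ 0.6667.

2/3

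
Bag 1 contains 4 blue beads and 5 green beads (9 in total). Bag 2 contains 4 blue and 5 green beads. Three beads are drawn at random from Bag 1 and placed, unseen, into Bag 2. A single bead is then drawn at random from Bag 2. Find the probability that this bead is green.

5/9

Condition on how many of the transferred beads are green (from Bag 1: 5 green of 9; then Bag 2 has 12 total).
  0 green: C(5,0)C(4,3)/C(9,3) = 1/21; then P = 5/12
  1 green: C(5,1)C(4,2)/C(9,3) = 5/14; then P = 6/12
  2 green: C(5,2)C(4,1)/C(9,3) = 10/21; then P = 7/12
  3 green: C(5,3)C(4,0)/C(9,3) = 5/42; then P = 8/12
P(green from Bag 2) = 5/9 ≈ 0.5556.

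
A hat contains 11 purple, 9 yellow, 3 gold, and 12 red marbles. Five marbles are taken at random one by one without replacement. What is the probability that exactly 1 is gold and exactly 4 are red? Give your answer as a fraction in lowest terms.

Unordered draws without replacement: count favorable combinations over C(35,5).
Favorable = C(11,0) · C(9,0) · C(3,1) · C(12,4) = 1485; total = C(35,5) = 324632.
P = 1485/324632 = 135/29512 ≈ 0.0046.

135/29512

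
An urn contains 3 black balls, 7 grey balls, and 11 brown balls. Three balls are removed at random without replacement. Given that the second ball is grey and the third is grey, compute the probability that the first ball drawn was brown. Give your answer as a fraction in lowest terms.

P(first=brown and the second ball is grey and the third is grey) = (11/21)·(7/20)·(6/19) = 11/190.
P(E) = Σ over first color = 3/190 + 1/38 + 11/190 = 1/10.
By Bayes, P(first=brown | E) = 11/190 / 1/10 = 11/19 ≈ 0.5789.

11/19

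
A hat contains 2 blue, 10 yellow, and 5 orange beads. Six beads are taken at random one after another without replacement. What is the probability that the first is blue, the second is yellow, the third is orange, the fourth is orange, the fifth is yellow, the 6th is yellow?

Multiply the conditional probability of each draw in order, without replacement, so each draw removes one from its color and from the total.
P = (2/17) · (10/16) · (5/15) · (4/14) · (9/13) · (8/12) = 5/1547 ≈ 0.0032.

5/1547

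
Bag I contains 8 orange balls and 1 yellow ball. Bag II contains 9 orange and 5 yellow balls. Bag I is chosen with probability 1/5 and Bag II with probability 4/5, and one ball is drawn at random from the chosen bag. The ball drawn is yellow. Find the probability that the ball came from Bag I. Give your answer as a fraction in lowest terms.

P(yellow | Bag I) = 1/9; P(yellow | Bag II) = 5/14.
P(yellow) = 1/5·1/9 + 4/5·5/14 = 97/315.
By Bayes' rule, P(Bag I | yellow) = 1/45 / 97/315 = 7/97 ≈ 0.0722.

7/97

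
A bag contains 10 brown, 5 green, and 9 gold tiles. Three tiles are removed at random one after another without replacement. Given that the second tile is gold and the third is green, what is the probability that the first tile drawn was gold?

P(first=gold and the second tile is gold and the third is green) = (9/24)·(8/23)·(5/22) = 15/506.
P(E) = Σ over first color = 75/2024 + 15/1012 + 15/506 = 15/184.
By Bayes, P(first=gold | E) = 15/506 / 15/184 = 4/11 ≈ 0.3636.

4/11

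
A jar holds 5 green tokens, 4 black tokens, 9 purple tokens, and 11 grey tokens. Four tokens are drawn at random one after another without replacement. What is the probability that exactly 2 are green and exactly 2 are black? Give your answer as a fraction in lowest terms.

20/7917

Unordered draws without replacement: count favorable combinations over C(29,4).
Favorable = C(5,2) · C(4,2) · C(9,0) · C(11,0) = 60; total = C(29,4) = 23751.
P = 60/23751 = 20/7917 ≈ 0.0025.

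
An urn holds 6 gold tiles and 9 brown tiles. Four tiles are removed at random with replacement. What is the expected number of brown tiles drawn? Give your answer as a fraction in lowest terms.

By linearity of expectation, E[X] = Σ P(draw i is brown); each independent draw has P(brown) = 9/15.
E[X] = 4 · 9/15 = 12/5 ≈ 2.4000.

12/5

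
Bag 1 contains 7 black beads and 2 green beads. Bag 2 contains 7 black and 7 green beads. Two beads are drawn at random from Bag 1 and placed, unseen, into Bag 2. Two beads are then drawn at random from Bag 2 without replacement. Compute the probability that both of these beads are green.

Condition on how many of the transferred beads are green (from Bag 1: 2 green of 9; then Bag 2 has 16 total).
  0 green: C(2,0)C(7,2)/C(9,2) = 7/12; then P = C(7,2)/C(16,2) = 7/40
  1 green: C(2,1)C(7,1)/C(9,2) = 7/18; then P = C(8,2)/C(16,2) = 7/30
  2 green: C(2,2)C(7,0)/C(9,2) = 1/36; then P = C(9,2)/C(16,2) = 3/10
P(both green) = 869/4320 ≈ 0.2012.

869/4320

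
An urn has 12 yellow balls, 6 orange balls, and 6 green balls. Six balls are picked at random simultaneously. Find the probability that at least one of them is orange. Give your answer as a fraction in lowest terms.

Use the complement: P(at least one orange) = 1 − P(no orange).
P(none) = C(18,6)/C(24,6) = 18564/134596.
So P = 1 − 18564/134596 = 4144/4807 ≈ 0.8621.

4144/4807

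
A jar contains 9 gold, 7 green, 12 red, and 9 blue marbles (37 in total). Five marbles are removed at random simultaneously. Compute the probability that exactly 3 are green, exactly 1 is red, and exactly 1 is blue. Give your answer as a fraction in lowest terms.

60/6919

Unordered draws without replacement: count favorable combinations over C(37,5).
Favorable = C(9,0) · C(7,3) · C(12,1) · C(9,1) = 3780; total = C(37,5) = 435897.
P = 3780/435897 = 60/6919 ≈ 0.0087.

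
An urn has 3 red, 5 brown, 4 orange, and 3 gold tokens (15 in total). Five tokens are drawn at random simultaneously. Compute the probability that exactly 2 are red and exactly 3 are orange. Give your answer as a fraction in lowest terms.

Unordered draws without replacement: count favorable combinations over C(15,5).
Favorable = C(3,2) · C(5,0) · C(4,3) · C(3,0) = 12; total = C(15,5) = 3003.
P = 12/3003 = 4/1001 ≈ 0.0040.

4/1001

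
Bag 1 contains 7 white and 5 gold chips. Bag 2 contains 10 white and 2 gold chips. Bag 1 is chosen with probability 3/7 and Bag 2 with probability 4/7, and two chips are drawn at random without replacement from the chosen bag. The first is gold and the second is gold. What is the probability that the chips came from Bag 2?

2/17

P(E | Bag 1) = 5/33; P(E | Bag 2) = 1/66.
P(E) = 3/7·5/33 + 4/7·1/66 = 17/231.
By Bayes' rule, P(Bag 2 | E) = 2/231 / 17/231 = 2/17 ≈ 0.1176.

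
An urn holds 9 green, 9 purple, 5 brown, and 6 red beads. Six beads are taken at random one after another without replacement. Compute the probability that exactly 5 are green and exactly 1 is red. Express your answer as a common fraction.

3/1885

Unordered draws without replacement: count favorable combinations over C(29,6).
Favorable = C(9,5) · C(9,0) · C(5,0) · C(6,1) = 756; total = C(29,6) = 475020.
P = 756/475020 = 3/1885 ≈ 0.0016.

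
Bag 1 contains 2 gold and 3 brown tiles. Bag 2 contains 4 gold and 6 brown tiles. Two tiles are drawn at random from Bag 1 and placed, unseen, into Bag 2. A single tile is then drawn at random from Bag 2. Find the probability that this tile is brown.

Condition on how many of the transferred tiles are brown (from Bag 1: 3 brown of 5; then Bag 2 has 12 total).
  0 brown: C(3,0)C(2,2)/C(5,2) = 1/10; then P = 6/12
  1 brown: C(3,1)C(2,1)/C(5,2) = 3/5; then P = 7/12
  2 brown: C(3,2)C(2,0)/C(5,2) = 3/10; then P = 8/12
P(brown from Bag 2) = 3/5 ≈ 0.6000.

3/5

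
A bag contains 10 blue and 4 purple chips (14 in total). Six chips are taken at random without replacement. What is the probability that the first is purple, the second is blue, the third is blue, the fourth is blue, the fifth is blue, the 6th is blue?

Multiply the conditional probability of each draw in order, without replacement, so each draw removes one from its color and from the total.
P = (4/14) · (10/13) · (9/12) · (8/11) · (7/10) · (6/9) = 8/143 ≈ 0.0559.

8/143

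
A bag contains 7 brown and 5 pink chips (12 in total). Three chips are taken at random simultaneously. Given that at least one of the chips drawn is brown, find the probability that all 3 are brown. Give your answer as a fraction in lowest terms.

1/6

P(all 3 brown) = C(7,3)/C(12,3) = 7/44; P(at least one brown) = 1 − C(5,3)/C(12,3) = 21/22.
Since 'all 3 brown' ⊆ 'at least one brown', P(all 3 | at least one) = 7/44 / 21/22 = 1/6 ≈ 0.1667.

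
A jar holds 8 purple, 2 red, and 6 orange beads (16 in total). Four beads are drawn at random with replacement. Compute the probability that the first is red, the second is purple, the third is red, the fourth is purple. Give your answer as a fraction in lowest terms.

Multiply the conditional probability of each draw in order, with replacement (the composition resets each draw).
P = (2/16) · (8/16) · (2/16) · (8/16) = 1/256 ≈ 0.0039.

1/256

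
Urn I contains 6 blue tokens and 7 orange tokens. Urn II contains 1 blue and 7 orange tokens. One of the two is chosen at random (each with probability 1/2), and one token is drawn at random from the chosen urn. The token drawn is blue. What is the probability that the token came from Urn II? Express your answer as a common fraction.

13/61

P(blue | Urn I) = 6/13; P(blue | Urn II) = 1/8.
P(blue) = 1/2·6/13 + 1/2·1/8 = 61/208.
By Bayes' rule, P(Urn II | blue) = 1/16 / 61/208 = 13/61 ≈ 0.2131.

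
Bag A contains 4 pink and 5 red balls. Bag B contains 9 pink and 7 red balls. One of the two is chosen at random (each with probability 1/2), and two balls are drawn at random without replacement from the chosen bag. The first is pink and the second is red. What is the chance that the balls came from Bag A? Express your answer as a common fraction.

P(E | Bag A) = 5/18; P(E | Bag B) = 21/80.
P(E) = 1/2·5/18 + 1/2·21/80 = 389/1440.
By Bayes' rule, P(Bag A | E) = 5/36 / 389/1440 = 200/389 ≈ 0.5141.

200/389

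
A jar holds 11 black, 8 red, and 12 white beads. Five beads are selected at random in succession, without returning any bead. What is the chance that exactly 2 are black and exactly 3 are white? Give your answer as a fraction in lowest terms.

12100/169911

Unordered draws without replacement: count favorable combinations over C(31,5).
Favorable = C(11,2) · C(8,0) · C(12,3) = 12100; total = C(31,5) = 169911.
P = 12100/169911 = 12100/169911 ≈ 0.0712.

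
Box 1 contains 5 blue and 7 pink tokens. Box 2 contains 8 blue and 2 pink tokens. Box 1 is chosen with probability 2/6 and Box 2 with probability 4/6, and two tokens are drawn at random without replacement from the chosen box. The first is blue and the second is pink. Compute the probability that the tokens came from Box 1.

525/1229

P(E | Box 1) = 35/132; P(E | Box 2) = 8/45.
P(E) = 1/3·35/132 + 2/3·8/45 = 1229/5940.
By Bayes' rule, P(Box 1 | E) = 35/396 / 1229/5940 = 525/1229 ≈ 0.4272.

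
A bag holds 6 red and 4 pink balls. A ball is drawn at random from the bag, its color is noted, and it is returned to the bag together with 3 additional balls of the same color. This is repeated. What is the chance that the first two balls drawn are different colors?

24/65

Either pink then red, or red then pink; after the first draw the total is 13.
P = (4/10)·(6/13) + (6/10)·(4/13) = 24/65 ≈ 0.3692.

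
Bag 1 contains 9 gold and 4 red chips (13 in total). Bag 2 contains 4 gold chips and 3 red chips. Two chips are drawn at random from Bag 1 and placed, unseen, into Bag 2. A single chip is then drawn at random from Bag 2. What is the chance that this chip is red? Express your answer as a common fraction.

Condition on how many of the transferred chips are red (from Bag 1: 4 red of 13; then Bag 2 has 9 total).
  0 red: C(4,0)C(9,2)/C(13,2) = 6/13; then P = 3/9
  1 red: C(4,1)C(9,1)/C(13,2) = 6/13; then P = 4/9
  2 red: C(4,2)C(9,0)/C(13,2) = 1/13; then P = 5/9
P(red from Bag 2) = 47/117 ≈ 0.4017.

47/117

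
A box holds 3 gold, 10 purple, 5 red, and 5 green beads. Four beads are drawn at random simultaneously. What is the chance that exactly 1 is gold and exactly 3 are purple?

72/1771

Unordered draws without replacement: count favorable combinations over C(23,4).
Favorable = C(3,1) · C(10,3) · C(5,0) · C(5,0) = 360; total = C(23,4) = 8855.
P = 360/8855 = 72/1771 ≈ 0.0407.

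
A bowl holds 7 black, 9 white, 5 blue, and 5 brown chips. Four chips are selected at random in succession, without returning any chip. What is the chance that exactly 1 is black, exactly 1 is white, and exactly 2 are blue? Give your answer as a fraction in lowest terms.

63/1495

Unordered draws without replacement: count favorable combinations over C(26,4).
Favorable = C(7,1) · C(9,1) · C(5,2) · C(5,0) = 630; total = C(26,4) = 14950.
P = 630/14950 = 63/1495 ≈ 0.0421.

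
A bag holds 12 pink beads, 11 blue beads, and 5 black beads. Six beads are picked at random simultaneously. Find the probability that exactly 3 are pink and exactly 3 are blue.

605/6279

Unordered draws without replacement: count favorable combinations over C(28,6).
Favorable = C(12,3) · C(11,3) · C(5,0) = 36300; total = C(28,6) = 376740.
P = 36300/376740 = 605/6279 ≈ 0.0964.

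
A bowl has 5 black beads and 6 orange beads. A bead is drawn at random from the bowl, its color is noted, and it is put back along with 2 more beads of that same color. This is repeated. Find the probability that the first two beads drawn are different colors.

Either black then orange, or orange then black; after the first draw the total is 13.
P = (5/11)·(6/13) + (6/11)·(5/13) = 60/143 ≈ 0.4196.

60/143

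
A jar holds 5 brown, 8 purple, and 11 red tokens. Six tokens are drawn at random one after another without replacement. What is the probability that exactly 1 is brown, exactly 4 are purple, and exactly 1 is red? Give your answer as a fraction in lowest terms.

Unordered draws without replacement: count favorable combinations over C(24,6).
Favorable = C(5,1) · C(8,4) · C(11,1) = 3850; total = C(24,6) = 134596.
P = 3850/134596 = 25/874 ≈ 0.0286.

25/874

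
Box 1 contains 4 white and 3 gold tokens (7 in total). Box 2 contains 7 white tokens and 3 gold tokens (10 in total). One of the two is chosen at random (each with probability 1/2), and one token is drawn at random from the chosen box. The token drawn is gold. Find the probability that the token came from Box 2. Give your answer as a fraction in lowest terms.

P(gold | Box 1) = 3/7; P(gold | Box 2) = 3/10.
P(gold) = 1/2·3/7 + 1/2·3/10 = 51/140.
By Bayes' rule, P(Box 2 | gold) = 3/20 / 51/140 = 7/17 ≈ 0.4118.

7/17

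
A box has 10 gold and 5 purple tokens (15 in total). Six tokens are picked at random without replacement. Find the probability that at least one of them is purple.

Use the complement: P(at least one purple) = 1 − P(no purple).
P(none) = C(10,6)/C(15,6) = 210/5005.
So P = 1 − 210/5005 = 137/143 ≈ 0.9580.

137/143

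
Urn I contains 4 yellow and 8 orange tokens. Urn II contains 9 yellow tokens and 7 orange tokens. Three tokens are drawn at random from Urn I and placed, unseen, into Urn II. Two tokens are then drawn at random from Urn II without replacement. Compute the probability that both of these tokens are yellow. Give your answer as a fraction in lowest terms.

166/627

Condition on how many of the transferred tokens are yellow (from Urn I: 4 yellow of 12; then Urn II has 19 total).
  0 yellow: C(4,0)C(8,3)/C(12,3) = 14/55; then P = C(9,2)/C(19,2) = 4/19
  1 yellow: C(4,1)C(8,2)/C(12,3) = 28/55; then P = C(10,2)/C(19,2) = 5/19
  2 yellow: C(4,2)C(8,1)/C(12,3) = 12/55; then P = C(11,2)/C(19,2) = 55/171
  3 yellow: C(4,3)C(8,0)/C(12,3) = 1/55; then P = C(12,2)/C(19,2) = 22/57
P(both yellow) = 166/627 ≈ 0.2648.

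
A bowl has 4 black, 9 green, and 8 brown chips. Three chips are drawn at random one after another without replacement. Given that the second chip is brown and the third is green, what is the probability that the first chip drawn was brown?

P(first=brown and the second chip is brown and the third is green) = (8/21)·(7/20)·(9/19) = 6/95.
P(E) = Σ over first color = 24/665 + 48/665 + 6/95 = 6/35.
By Bayes, P(first=brown | E) = 6/95 / 6/35 = 7/19 ≈ 0.3684.

7/19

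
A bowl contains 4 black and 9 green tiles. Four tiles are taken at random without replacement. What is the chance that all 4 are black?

1/715

Unordered draws without replacement: count favorable combinations over C(13,4).
Favorable = C(4,4) · C(9,0) = 1; total = C(13,4) = 715.
P = 1/715 = 1/715 ≈ 0.0014.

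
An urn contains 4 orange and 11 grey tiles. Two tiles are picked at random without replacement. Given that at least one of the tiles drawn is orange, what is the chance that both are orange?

P(both orange) = C(4,2)/C(15,2) = 2/35; P(at least one orange) = 1 − C(11,2)/C(15,2) = 10/21.
Since 'both orange' ⊆ 'at least one orange', P(both | at least one) = 2/35 / 10/21 = 3/25 ≈ 0.1200.

3/25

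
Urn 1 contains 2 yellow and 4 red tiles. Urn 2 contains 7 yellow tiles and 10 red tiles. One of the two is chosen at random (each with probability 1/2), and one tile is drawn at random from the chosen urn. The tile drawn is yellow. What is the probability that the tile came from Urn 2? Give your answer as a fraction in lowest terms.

P(yellow | Urn 1) = 1/3; P(yellow | Urn 2) = 7/17.
P(yellow) = 1/2·1/3 + 1/2·7/17 = 19/51.
By Bayes' rule, P(Urn 2 | yellow) = 7/34 / 19/51 = 21/38 ≈ 0.5526.

21/38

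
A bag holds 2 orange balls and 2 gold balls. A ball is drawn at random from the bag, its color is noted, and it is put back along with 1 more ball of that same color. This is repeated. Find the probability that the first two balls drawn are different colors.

2/5

Either orange then gold, or gold then orange; after the first draw the total is 5.
P = (2/4)·(2/5) + (2/4)·(2/5) = 2/5 ≈ 0.4000.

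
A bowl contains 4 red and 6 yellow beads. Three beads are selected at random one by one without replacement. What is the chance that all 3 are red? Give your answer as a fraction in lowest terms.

Unordered draws without replacement: count favorable combinations over C(10,3).
Favorable = C(4,3) · C(6,0) = 4; total = C(10,3) = 120.
P = 4/120 = 1/30 ≈ 0.0333.

1/30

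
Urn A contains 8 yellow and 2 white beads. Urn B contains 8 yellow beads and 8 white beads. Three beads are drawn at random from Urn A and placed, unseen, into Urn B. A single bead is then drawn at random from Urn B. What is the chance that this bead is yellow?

52/95

Condition on how many of the transferred beads are yellow (from Urn A: 8 yellow of 10; then Urn B has 19 total).
  1 yellow: C(8,1)C(2,2)/C(10,3) = 1/15; then P = 9/19
  2 yellow: C(8,2)C(2,1)/C(10,3) = 7/15; then P = 10/19
  3 yellow: C(8,3)C(2,0)/C(10,3) = 7/15; then P = 11/19
P(yellow from Urn B) = 52/95 ≈ 0.5474.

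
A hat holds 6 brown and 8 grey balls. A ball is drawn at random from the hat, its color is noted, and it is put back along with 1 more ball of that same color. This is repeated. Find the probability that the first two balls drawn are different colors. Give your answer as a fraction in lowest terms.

Either brown then grey, or grey then brown; after the first draw the total is 15.
P = (6/14)·(8/15) + (8/14)·(6/15) = 16/35 ≈ 0.4571.

16/35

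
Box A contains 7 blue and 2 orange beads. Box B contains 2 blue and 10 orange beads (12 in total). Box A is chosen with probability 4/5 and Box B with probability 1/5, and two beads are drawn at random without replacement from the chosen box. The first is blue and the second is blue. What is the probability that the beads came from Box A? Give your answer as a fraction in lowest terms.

154/155

P(E | Box A) = 7/12; P(E | Box B) = 1/66.
P(E) = 4/5·7/12 + 1/5·1/66 = 31/66.
By Bayes' rule, P(Box A | E) = 7/15 / 31/66 = 154/155 ≈ 0.9935.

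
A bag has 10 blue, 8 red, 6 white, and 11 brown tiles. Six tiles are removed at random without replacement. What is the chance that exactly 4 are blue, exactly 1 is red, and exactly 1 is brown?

Unordered draws without replacement: count favorable combinations over C(35,6).
Favorable = C(10,4) · C(8,1) · C(6,0) · C(11,1) = 18480; total = C(35,6) = 1623160.
P = 18480/1623160 = 6/527 ≈ 0.0114.

6/527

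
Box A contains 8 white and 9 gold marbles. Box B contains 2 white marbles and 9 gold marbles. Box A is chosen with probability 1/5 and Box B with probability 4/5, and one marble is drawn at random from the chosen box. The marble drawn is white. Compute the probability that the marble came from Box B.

P(white | Box A) = 8/17; P(white | Box B) = 2/11.
P(white) = 1/5·8/17 + 4/5·2/11 = 224/935.
By Bayes' rule, P(Box B | white) = 8/55 / 224/935 = 17/28 ≈ 0.6071.

17/28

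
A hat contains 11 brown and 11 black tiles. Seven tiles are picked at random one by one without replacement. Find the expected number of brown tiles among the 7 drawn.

By linearity of expectation, E[X] = Σ P(draw i is brown); by symmetry each draw (even without replacement) has P(brown) = 11/22.
E[X] = 7 · 11/22 = 7/2 ≈ 3.5000.

7/2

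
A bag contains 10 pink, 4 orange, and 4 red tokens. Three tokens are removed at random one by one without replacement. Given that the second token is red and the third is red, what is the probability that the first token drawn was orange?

P(first=orange and the second token is red and the third is red) = (4/18)·(4/17)·(3/16) = 1/102.
P(E) = Σ over first color = 5/204 + 1/102 + 1/204 = 2/51.
By Bayes, P(first=orange | E) = 1/102 / 2/51 = 1/4 ≈ 0.2500.

1/4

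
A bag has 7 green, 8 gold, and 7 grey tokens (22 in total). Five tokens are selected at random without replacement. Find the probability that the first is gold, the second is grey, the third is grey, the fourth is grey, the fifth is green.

Multiply the conditional probability of each draw in order, without replacement, so each draw removes one from its color and from the total.
P = (8/22) · (7/21) · (6/20) · (5/19) · (7/18) = 7/1881 ≈ 0.0037.

7/1881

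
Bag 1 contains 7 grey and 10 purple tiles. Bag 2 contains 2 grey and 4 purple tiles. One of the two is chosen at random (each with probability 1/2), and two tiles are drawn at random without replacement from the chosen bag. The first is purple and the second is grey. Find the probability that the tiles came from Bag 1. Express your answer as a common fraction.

P(E | Bag 1) = 35/136; P(E | Bag 2) = 4/15.
P(E) = 1/2·35/136 + 1/2·4/15 = 1069/4080.
By Bayes' rule, P(Bag 1 | E) = 35/272 / 1069/4080 = 525/1069 ≈ 0.4911.

525/1069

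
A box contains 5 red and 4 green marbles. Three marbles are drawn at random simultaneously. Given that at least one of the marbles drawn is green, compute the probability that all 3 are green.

P(all 3 green) = C(4,3)/C(9,3) = 1/21; P(at least one green) = 1 − C(5,3)/C(9,3) = 37/42.
Since 'all 3 green' ⊆ 'at least one green', P(all 3 | at least one) = 1/21 / 37/42 = 2/37 ≈ 0.0541.

2/37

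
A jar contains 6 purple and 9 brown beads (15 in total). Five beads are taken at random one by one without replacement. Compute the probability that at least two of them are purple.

101/143

Sum the hypergeometric tail for j = 2,…,5 purple beads.
Favorable = C(6,2)·C(9,3) + C(6,3)·C(9,2) + C(6,4)·C(9,1) + C(6,5)·C(9,0) = 2121; total = C(15,5) = 3003.
P = 2121/3003 = 101/143 ≈ 0.7063.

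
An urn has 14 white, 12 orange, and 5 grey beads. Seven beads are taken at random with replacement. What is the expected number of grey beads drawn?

35/31

By linearity of expectation, E[X] = Σ P(draw i is grey); each independent draw has P(grey) = 5/31.
E[X] = 7 · 5/31 = 35/31 ≈ 1.1290.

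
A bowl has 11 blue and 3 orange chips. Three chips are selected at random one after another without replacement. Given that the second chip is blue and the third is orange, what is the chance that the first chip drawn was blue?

P(first=blue and the second chip is blue and the third is orange) = (11/14)·(10/13)·(3/12) = 55/364.
P(E) = Σ over first color = 55/364 + 11/364 = 33/182.
By Bayes, P(first=blue | E) = 55/364 / 33/182 = 5/6 ≈ 0.8333.

5/6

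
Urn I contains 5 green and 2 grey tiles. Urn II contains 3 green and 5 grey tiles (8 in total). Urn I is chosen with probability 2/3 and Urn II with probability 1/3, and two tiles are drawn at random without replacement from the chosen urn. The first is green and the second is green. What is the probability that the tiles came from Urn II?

P(E | Urn I) = 10/21; P(E | Urn II) = 3/28.
P(E) = 2/3·10/21 + 1/3·3/28 = 89/252.
By Bayes' rule, P(Urn II | E) = 1/28 / 89/252 = 9/89 ≈ 0.1011.

9/89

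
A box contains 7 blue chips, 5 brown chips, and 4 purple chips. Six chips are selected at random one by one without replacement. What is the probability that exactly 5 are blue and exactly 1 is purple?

Unordered draws without replacement: count favorable combinations over C(16,6).
Favorable = C(7,5) · C(5,0) · C(4,1) = 84; total = C(16,6) = 8008.
P = 84/8008 = 3/286 ≈ 0.0105.

3/286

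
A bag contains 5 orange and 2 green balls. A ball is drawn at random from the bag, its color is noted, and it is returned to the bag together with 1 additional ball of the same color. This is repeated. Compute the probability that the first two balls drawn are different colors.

Either orange then green, or green then orange; after the first draw the total is 8.
P = (5/7)·(2/8) + (2/7)·(5/8) = 5/14 ≈ 0.3571.

5/14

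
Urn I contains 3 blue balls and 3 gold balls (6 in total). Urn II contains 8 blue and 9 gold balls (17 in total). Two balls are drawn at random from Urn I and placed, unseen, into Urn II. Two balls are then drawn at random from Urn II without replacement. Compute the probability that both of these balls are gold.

226/855

Condition on how many of the transferred balls are gold (from Urn I: 3 gold of 6; then Urn II has 19 total).
  0 gold: C(3,0)C(3,2)/C(6,2) = 1/5; then P = C(9,2)/C(19,2) = 4/19
  1 gold: C(3,1)C(3,1)/C(6,2) = 3/5; then P = C(10,2)/C(19,2) = 5/19
  2 gold: C(3,2)C(3,0)/C(6,2) = 1/5; then P = C(11,2)/C(19,2) = 55/171
P(both gold) = 226/855 ≈ 0.2643.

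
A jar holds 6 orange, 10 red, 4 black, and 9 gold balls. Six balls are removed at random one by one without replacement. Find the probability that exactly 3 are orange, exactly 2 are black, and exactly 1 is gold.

Unordered draws without replacement: count favorable combinations over C(29,6).
Favorable = C(6,3) · C(10,0) · C(4,2) · C(9,1) = 1080; total = C(29,6) = 475020.
P = 1080/475020 = 6/2639 ≈ 0.0023.

6/2639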